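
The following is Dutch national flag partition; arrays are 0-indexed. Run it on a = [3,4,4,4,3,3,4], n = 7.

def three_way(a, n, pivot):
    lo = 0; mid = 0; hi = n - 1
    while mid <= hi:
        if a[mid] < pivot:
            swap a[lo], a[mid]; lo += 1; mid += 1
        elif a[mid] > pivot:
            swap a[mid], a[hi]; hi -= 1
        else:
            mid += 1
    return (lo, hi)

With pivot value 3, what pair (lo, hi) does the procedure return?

lo=0 mid=0 hi=6
3=3: mid=1
4>3: swap(1,6), hi=5 ⇒ [3,4,4,4,3,3,4]
4>3: swap(1,5), hi=4 ⇒ [3,3,4,4,3,4,4]
3=3: mid=2
4>3: swap(2,4), hi=3 ⇒ [3,3,3,4,4,4,4]
3=3: mid=3
4>3: swap(3,3), hi=2 ⇒ [3,3,3,4,4,4,4]
done. lo=0 hi=2; a=[3,3,3,4,4,4,4]

(0, 2)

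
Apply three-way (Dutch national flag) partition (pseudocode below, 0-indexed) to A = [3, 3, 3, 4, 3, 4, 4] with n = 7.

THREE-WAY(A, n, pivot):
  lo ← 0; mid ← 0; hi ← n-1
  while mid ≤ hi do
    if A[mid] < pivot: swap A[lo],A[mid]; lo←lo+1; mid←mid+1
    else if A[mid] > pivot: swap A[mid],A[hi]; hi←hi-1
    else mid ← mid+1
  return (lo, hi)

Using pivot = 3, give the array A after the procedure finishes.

pivot = 3; lo=0, mid=0, hi=6
A[mid]=3=3: mid=1
A[mid]=3=3: mid=2
A[mid]=3=3: mid=3
A[mid]=4>3: swap A[3],A[6]; hi=5 → [3, 3, 3, 4, 3, 4, 4]
A[mid]=4>3: swap A[3],A[5]; hi=4 → [3, 3, 3, 4, 3, 4, 4]
A[mid]=4>3: swap A[3],A[4]; hi=3 → [3, 3, 3, 3, 4, 4, 4]
A[mid]=3=3: mid=4
end: lo=0, hi=3; A = [3, 3, 3, 3, 4, 4, 4]

[3, 3, 3, 3, 4, 4, 4]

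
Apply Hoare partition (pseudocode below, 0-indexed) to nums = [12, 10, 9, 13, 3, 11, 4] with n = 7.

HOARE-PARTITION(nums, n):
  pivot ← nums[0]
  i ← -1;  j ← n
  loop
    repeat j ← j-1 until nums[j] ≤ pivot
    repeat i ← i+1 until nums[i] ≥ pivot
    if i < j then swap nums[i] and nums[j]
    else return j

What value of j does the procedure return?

4

pivot = nums[0] = 12; i = -1, j = 7
j→6 (nums[6]=4≤12), i→0 (nums[0]=12≥12); i<j, swap → [4, 10, 9, 13, 3, 11, 12]
j→5 (nums[5]=11≤12), i→3 (nums[3]=13≥12); i<j, swap → [4, 10, 9, 11, 3, 13, 12]
j→4, i→5; i≥j, return j=4. nums = [4, 10, 9, 11, 3, 13, 12]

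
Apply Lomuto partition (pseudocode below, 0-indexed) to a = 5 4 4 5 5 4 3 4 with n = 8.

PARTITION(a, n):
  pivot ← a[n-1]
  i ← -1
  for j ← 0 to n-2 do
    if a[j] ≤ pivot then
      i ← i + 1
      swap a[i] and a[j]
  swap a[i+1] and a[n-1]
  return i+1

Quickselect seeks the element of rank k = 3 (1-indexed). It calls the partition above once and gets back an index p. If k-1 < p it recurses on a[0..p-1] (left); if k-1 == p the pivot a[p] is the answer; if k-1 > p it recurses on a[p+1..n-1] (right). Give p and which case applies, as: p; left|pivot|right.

4; left

pivot = a[7] = 4; i = -1
j=0: a[0]=5 > 4 → no swap
j=1: a[1]=4 ≤ 4 → i=0, swap a[0],a[1] → 4 5 4 5 5 4 3 4
j=2: a[2]=4 ≤ 4 → i=1, swap a[1],a[2] → 4 4 5 5 5 4 3 4
j=3: a[3]=5 > 4 → no swap
j=4: a[4]=5 > 4 → no swap
j=5: a[5]=4 ≤ 4 → i=2, swap a[2],a[5] → 4 4 4 5 5 5 3 4
j=6: a[6]=3 ≤ 4 → i=3, swap a[3],a[6] → 4 4 4 3 5 5 5 4
final swap a[4],a[7] → 4 4 4 3 4 5 5 5; return 4
p = 4; k-1 = 2 < 4 ⇒ left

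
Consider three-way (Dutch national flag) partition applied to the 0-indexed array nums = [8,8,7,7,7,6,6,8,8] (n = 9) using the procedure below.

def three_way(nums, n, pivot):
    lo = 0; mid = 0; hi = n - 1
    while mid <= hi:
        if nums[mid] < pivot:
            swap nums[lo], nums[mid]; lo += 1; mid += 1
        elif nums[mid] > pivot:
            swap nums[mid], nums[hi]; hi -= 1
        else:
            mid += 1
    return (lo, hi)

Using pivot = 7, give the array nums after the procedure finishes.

[6,6,7,7,7,8,8,8,8]

pivot = 7; lo=0, mid=0, hi=8
nums[mid]=8>7: swap nums[0],nums[8]; hi=7 → [8,8,7,7,7,6,6,8,8]
nums[mid]=8>7: swap nums[0],nums[7]; hi=6 → [8,8,7,7,7,6,6,8,8]
nums[mid]=8>7: swap nums[0],nums[6]; hi=5 → [6,8,7,7,7,6,8,8,8]
nums[mid]=6<7: swap nums[0],nums[0]; lo=1,mid=1 → [6,8,7,7,7,6,8,8,8]
nums[mid]=8>7: swap nums[1],nums[5]; hi=4 → [6,6,7,7,7,8,8,8,8]
nums[mid]=6<7: swap nums[1],nums[1]; lo=2,mid=2 → [6,6,7,7,7,8,8,8,8]
nums[mid]=7=7: mid=3
nums[mid]=7=7: mid=4
nums[mid]=7=7: mid=5
end: lo=2, hi=4; nums = [6,6,7,7,7,8,8,8,8]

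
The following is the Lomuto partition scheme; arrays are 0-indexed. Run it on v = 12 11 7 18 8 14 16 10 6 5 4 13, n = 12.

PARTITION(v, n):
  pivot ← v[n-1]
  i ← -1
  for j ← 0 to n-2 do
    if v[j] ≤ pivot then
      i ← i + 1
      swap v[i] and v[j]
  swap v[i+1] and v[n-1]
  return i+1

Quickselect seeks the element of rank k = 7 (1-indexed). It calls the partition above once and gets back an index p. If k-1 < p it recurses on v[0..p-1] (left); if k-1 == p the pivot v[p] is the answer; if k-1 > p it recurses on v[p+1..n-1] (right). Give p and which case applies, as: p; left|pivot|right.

8; left

pivot = v[11] = 13; i = -1
j=0: v[0]=12 ≤ 13 → i=0, swap v[0],v[0] (no change) → 12 11 7 18 8 14 16 10 6 5 4 13
j=1: v[1]=11 ≤ 13 → i=1, swap v[1],v[1] (no change) → 12 11 7 18 8 14 16 10 6 5 4 13
j=2: v[2]=7 ≤ 13 → i=2, swap v[2],v[2] (no change) → 12 11 7 18 8 14 16 10 6 5 4 13
j=3: v[3]=18 > 13 → no swap
j=4: v[4]=8 ≤ 13 → i=3, swap v[3],v[4] → 12 11 7 8 18 14 16 10 6 5 4 13
j=5: v[5]=14 > 13 → no swap
j=6: v[6]=16 > 13 → no swap
j=7: v[7]=10 ≤ 13 → i=4, swap v[4],v[7] → 12 11 7 8 10 14 16 18 6 5 4 13
j=8: v[8]=6 ≤ 13 → i=5, swap v[5],v[8] → 12 11 7 8 10 6 16 18 14 5 4 13
j=9: v[9]=5 ≤ 13 → i=6, swap v[6],v[9] → 12 11 7 8 10 6 5 18 14 16 4 13
j=10: v[10]=4 ≤ 13 → i=7, swap v[7],v[10] → 12 11 7 8 10 6 5 4 14 16 18 13
final swap v[8],v[11] → 12 11 7 8 10 6 5 4 13 16 18 14; return 8
p = 8; k-1 = 6 < 8 ⇒ left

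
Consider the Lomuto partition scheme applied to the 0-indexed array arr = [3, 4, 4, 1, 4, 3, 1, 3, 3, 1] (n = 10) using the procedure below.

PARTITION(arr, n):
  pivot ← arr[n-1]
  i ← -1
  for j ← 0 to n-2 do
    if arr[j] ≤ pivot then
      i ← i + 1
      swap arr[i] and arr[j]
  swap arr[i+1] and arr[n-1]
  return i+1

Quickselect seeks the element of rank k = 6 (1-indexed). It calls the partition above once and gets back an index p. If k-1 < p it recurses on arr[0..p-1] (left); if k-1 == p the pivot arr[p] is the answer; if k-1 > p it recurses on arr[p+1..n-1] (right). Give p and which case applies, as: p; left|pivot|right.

pivot=1, i=-1
j=0: 3>1, skip
j=1: 4>1, skip
j=2: 4>1, skip
j=3: 1≤1, i=0, swap(0,3) ⇒ [1, 4, 4, 3, 4, 3, 1, 3, 3, 1]
j=4: 4>1, skip
j=5: 3>1, skip
j=6: 1≤1, i=1, swap(1,6) ⇒ [1, 1, 4, 3, 4, 3, 4, 3, 3, 1]
j=7: 3>1, skip
j=8: 3>1, skip
swap(2,9) ⇒ [1, 1, 1, 3, 4, 3, 4, 3, 3, 4]; return 2
p = 2; k-1 = 5 > 2 ⇒ right

2; right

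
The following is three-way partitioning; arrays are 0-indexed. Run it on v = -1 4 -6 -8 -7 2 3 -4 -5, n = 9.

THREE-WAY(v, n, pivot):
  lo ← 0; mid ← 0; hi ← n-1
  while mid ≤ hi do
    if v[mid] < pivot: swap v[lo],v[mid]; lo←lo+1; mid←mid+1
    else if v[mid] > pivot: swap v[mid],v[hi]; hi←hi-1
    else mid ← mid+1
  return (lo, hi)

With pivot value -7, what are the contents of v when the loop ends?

lo=0 mid=0 hi=8
-1>-7: swap(0,8), hi=7 ⇒ -5 4 -6 -8 -7 2 3 -4 -1
-5>-7: swap(0,7), hi=6 ⇒ -4 4 -6 -8 -7 2 3 -5 -1
-4>-7: swap(0,6), hi=5 ⇒ 3 4 -6 -8 -7 2 -4 -5 -1
3>-7: swap(0,5), hi=4 ⇒ 2 4 -6 -8 -7 3 -4 -5 -1
2>-7: swap(0,4), hi=3 ⇒ -7 4 -6 -8 2 3 -4 -5 -1
-7=-7: mid=1
4>-7: swap(1,3), hi=2 ⇒ -7 -8 -6 4 2 3 -4 -5 -1
-8<-7: swap(0,1), lo=1 mid=2 ⇒ -8 -7 -6 4 2 3 -4 -5 -1
-6>-7: swap(2,2), hi=1 ⇒ -8 -7 -6 4 2 3 -4 -5 -1
done. lo=1 hi=1; v=-8 -7 -6 4 2 3 -4 -5 -1

-8 -7 -6 4 2 3 -4 -5 -1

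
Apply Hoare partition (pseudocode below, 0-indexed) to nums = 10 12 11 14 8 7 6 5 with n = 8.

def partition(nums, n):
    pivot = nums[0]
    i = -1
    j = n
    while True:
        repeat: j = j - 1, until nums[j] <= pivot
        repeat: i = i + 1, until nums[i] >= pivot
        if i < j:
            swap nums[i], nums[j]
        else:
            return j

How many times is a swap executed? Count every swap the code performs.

pivot=10
j stops at 7 (5), i stops at 0 (10); swap ⇒ 5 12 11 14 8 7 6 10
j stops at 6 (6), i stops at 1 (12); swap ⇒ 5 6 11 14 8 7 12 10
j stops at 5 (7), i stops at 2 (11); swap ⇒ 5 6 7 14 8 11 12 10
j stops at 4 (8), i stops at 3 (14); swap ⇒ 5 6 7 8 14 11 12 10
j stops at 3, i stops at 4; i≥j ⇒ return 3. nums=5 6 7 8 14 11 12 10

4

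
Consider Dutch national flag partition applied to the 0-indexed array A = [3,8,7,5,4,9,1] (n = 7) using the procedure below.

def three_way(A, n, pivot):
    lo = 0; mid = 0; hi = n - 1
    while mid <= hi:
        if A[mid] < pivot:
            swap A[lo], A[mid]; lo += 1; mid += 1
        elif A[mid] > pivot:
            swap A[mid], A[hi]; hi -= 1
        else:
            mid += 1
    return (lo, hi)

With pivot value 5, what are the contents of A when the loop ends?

[3,1,4,5,9,7,8]

pivot = 5; lo=0, mid=0, hi=6
A[mid]=3<5: swap A[0],A[0]; lo=1,mid=1 → [3,8,7,5,4,9,1]
A[mid]=8>5: swap A[1],A[6]; hi=5 → [3,1,7,5,4,9,8]
A[mid]=1<5: swap A[1],A[1]; lo=2,mid=2 → [3,1,7,5,4,9,8]
A[mid]=7>5: swap A[2],A[5]; hi=4 → [3,1,9,5,4,7,8]
A[mid]=9>5: swap A[2],A[4]; hi=3 → [3,1,4,5,9,7,8]
A[mid]=4<5: swap A[2],A[2]; lo=3,mid=3 → [3,1,4,5,9,7,8]
A[mid]=5=5: mid=4
end: lo=3, hi=3; A = [3,1,4,5,9,7,8]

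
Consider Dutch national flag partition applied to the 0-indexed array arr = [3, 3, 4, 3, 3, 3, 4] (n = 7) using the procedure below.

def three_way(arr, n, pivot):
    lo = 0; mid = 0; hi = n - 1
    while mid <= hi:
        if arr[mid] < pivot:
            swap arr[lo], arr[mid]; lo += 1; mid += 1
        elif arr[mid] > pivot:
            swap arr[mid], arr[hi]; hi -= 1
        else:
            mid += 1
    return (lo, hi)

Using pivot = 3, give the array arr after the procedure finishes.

lo=0 mid=0 hi=6
3=3: mid=1
3=3: mid=2
4>3: swap(2,6), hi=5 ⇒ [3, 3, 4, 3, 3, 3, 4]
4>3: swap(2,5), hi=4 ⇒ [3, 3, 3, 3, 3, 4, 4]
3=3: mid=3
3=3: mid=4
3=3: mid=5
done. lo=0 hi=4; arr=[3, 3, 3, 3, 3, 4, 4]

[3, 3, 3, 3, 3, 4, 4]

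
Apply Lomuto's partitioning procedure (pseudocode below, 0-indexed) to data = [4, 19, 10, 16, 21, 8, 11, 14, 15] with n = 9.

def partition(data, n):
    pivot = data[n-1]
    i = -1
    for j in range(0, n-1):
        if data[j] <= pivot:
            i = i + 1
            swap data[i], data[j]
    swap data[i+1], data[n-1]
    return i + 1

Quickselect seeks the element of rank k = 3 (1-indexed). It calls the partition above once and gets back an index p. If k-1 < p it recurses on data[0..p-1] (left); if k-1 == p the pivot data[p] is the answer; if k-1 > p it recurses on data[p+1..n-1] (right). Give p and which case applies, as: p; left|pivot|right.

5; left

pivot = data[8] = 15; i = -1
j=0: data[0]=4 ≤ 15 → i=0, swap data[0],data[0] (no change) → [4, 19, 10, 16, 21, 8, 11, 14, 15]
j=1: data[1]=19 > 15 → no swap
j=2: data[2]=10 ≤ 15 → i=1, swap data[1],data[2] → [4, 10, 19, 16, 21, 8, 11, 14, 15]
j=3: data[3]=16 > 15 → no swap
j=4: data[4]=21 > 15 → no swap
j=5: data[5]=8 ≤ 15 → i=2, swap data[2],data[5] → [4, 10, 8, 16, 21, 19, 11, 14, 15]
j=6: data[6]=11 ≤ 15 → i=3, swap data[3],data[6] → [4, 10, 8, 11, 21, 19, 16, 14, 15]
j=7: data[7]=14 ≤ 15 → i=4, swap data[4],data[7] → [4, 10, 8, 11, 14, 19, 16, 21, 15]
final swap data[5],data[8] → [4, 10, 8, 11, 14, 15, 16, 21, 19]; return 5
p = 5; k-1 = 2 < 5 ⇒ left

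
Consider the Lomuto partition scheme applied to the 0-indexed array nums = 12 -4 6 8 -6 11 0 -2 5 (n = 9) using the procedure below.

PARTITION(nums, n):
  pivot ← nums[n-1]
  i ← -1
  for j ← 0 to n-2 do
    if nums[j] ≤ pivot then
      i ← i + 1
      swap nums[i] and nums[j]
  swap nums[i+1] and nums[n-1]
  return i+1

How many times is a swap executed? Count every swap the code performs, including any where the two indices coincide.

pivot = nums[8] = 5; i = -1
j=0: nums[0]=12 > 5 → no swap
j=1: nums[1]=-4 ≤ 5 → i=0, swap nums[0],nums[1] → -4 12 6 8 -6 11 0 -2 5
j=2: nums[2]=6 > 5 → no swap
j=3: nums[3]=8 > 5 → no swap
j=4: nums[4]=-6 ≤ 5 → i=1, swap nums[1],nums[4] → -4 -6 6 8 12 11 0 -2 5
j=5: nums[5]=11 > 5 → no swap
j=6: nums[6]=0 ≤ 5 → i=2, swap nums[2],nums[6] → -4 -6 0 8 12 11 6 -2 5
j=7: nums[7]=-2 ≤ 5 → i=3, swap nums[3],nums[7] → -4 -6 0 -2 12 11 6 8 5
final swap nums[4],nums[8] → -4 -6 0 -2 5 11 6 8 12; return 4

5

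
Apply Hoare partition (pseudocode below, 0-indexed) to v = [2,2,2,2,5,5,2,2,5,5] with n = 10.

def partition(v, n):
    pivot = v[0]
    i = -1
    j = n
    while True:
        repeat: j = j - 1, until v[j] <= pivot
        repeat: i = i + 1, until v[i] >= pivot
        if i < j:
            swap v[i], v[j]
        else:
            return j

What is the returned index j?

pivot = v[0] = 2; i = -1, j = 10
j→7 (v[7]=2≤2), i→0 (v[0]=2≥2); i<j, swap → [2,2,2,2,5,5,2,2,5,5]
j→6 (v[6]=2≤2), i→1 (v[1]=2≥2); i<j, swap → [2,2,2,2,5,5,2,2,5,5]
j→3 (v[3]=2≤2), i→2 (v[2]=2≥2); i<j, swap → [2,2,2,2,5,5,2,2,5,5]
j→2, i→3; i≥j, return j=2. v = [2,2,2,2,5,5,2,2,5,5]

2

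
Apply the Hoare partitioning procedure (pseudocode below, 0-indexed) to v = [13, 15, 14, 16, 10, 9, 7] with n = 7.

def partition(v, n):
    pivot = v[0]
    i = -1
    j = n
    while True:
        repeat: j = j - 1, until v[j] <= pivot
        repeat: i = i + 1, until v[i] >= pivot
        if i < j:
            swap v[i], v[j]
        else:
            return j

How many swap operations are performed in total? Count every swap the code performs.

pivot=13
j stops at 6 (7), i stops at 0 (13); swap ⇒ [7, 15, 14, 16, 10, 9, 13]
j stops at 5 (9), i stops at 1 (15); swap ⇒ [7, 9, 14, 16, 10, 15, 13]
j stops at 4 (10), i stops at 2 (14); swap ⇒ [7, 9, 10, 16, 14, 15, 13]
j stops at 2, i stops at 3; i≥j ⇒ return 2. v=[7, 9, 10, 16, 14, 15, 13]

3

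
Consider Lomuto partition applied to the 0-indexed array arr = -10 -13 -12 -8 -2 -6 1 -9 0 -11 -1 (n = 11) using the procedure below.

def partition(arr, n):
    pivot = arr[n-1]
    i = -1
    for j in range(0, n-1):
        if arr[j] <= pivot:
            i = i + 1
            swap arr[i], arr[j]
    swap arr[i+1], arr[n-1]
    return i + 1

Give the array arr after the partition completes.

pivot = arr[10] = -1; i = -1
j=0: arr[0]=-10 ≤ -1 → i=0, swap arr[0],arr[0] (no change) → -10 -13 -12 -8 -2 -6 1 -9 0 -11 -1
j=1: arr[1]=-13 ≤ -1 → i=1, swap arr[1],arr[1] (no change) → -10 -13 -12 -8 -2 -6 1 -9 0 -11 -1
j=2: arr[2]=-12 ≤ -1 → i=2, swap arr[2],arr[2] (no change) → -10 -13 -12 -8 -2 -6 1 -9 0 -11 -1
j=3: arr[3]=-8 ≤ -1 → i=3, swap arr[3],arr[3] (no change) → -10 -13 -12 -8 -2 -6 1 -9 0 -11 -1
j=4: arr[4]=-2 ≤ -1 → i=4, swap arr[4],arr[4] (no change) → -10 -13 -12 -8 -2 -6 1 -9 0 -11 -1
j=5: arr[5]=-6 ≤ -1 → i=5, swap arr[5],arr[5] (no change) → -10 -13 -12 -8 -2 -6 1 -9 0 -11 -1
j=6: arr[6]=1 > -1 → no swap
j=7: arr[7]=-9 ≤ -1 → i=6, swap arr[6],arr[7] → -10 -13 -12 -8 -2 -6 -9 1 0 -11 -1
j=8: arr[8]=0 > -1 → no swap
j=9: arr[9]=-11 ≤ -1 → i=7, swap arr[7],arr[9] → -10 -13 -12 -8 -2 -6 -9 -11 0 1 -1
final swap arr[8],arr[10] → -10 -13 -12 -8 -2 -6 -9 -11 -1 1 0; return 8

-10 -13 -12 -8 -2 -6 -9 -11 -1 1 0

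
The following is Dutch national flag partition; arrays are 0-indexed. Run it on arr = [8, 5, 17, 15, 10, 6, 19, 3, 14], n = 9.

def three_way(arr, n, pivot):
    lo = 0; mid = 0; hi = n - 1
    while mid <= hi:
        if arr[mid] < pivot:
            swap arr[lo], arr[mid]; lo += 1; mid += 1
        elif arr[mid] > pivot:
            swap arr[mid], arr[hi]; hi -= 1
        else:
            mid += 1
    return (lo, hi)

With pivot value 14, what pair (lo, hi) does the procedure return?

(5, 5)

lo=0 mid=0 hi=8
8<14: swap(0,0), lo=1 mid=1 ⇒ [8, 5, 17, 15, 10, 6, 19, 3, 14]
5<14: swap(1,1), lo=2 mid=2 ⇒ [8, 5, 17, 15, 10, 6, 19, 3, 14]
17>14: swap(2,8), hi=7 ⇒ [8, 5, 14, 15, 10, 6, 19, 3, 17]
14=14: mid=3
15>14: swap(3,7), hi=6 ⇒ [8, 5, 14, 3, 10, 6, 19, 15, 17]
3<14: swap(2,3), lo=3 mid=4 ⇒ [8, 5, 3, 14, 10, 6, 19, 15, 17]
10<14: swap(3,4), lo=4 mid=5 ⇒ [8, 5, 3, 10, 14, 6, 19, 15, 17]
6<14: swap(4,5), lo=5 mid=6 ⇒ [8, 5, 3, 10, 6, 14, 19, 15, 17]
19>14: swap(6,6), hi=5 ⇒ [8, 5, 3, 10, 6, 14, 19, 15, 17]
done. lo=5 hi=5; arr=[8, 5, 3, 10, 6, 14, 19, 15, 17]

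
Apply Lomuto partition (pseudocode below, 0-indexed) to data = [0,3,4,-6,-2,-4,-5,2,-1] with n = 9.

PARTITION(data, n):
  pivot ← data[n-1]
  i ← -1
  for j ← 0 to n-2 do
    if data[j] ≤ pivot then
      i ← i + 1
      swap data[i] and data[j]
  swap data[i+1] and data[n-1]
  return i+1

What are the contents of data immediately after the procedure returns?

pivot=-1, i=-1
j=0: 0>-1, skip
j=1: 3>-1, skip
j=2: 4>-1, skip
j=3: -6≤-1, i=0, swap(0,3) ⇒ [-6,3,4,0,-2,-4,-5,2,-1]
j=4: -2≤-1, i=1, swap(1,4) ⇒ [-6,-2,4,0,3,-4,-5,2,-1]
j=5: -4≤-1, i=2, swap(2,5) ⇒ [-6,-2,-4,0,3,4,-5,2,-1]
j=6: -5≤-1, i=3, swap(3,6) ⇒ [-6,-2,-4,-5,3,4,0,2,-1]
j=7: 2>-1, skip
swap(4,8) ⇒ [-6,-2,-4,-5,-1,4,0,2,3]; return 4

[-6,-2,-4,-5,-1,4,0,2,3]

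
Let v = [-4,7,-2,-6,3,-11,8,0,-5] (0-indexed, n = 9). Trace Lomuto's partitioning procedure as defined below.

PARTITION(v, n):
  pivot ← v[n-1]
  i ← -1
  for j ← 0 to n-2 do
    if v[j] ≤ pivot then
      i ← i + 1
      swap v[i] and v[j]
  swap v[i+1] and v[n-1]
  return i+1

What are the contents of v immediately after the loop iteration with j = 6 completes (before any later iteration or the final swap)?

pivot = v[8] = -5; i = -1
j=0: v[0]=-4 > -5 → no swap
j=1: v[1]=7 > -5 → no swap
j=2: v[2]=-2 > -5 → no swap
j=3: v[3]=-6 ≤ -5 → i=0, swap v[0],v[3] → [-6,7,-2,-4,3,-11,8,0,-5]
j=4: v[4]=3 > -5 → no swap
j=5: v[5]=-11 ≤ -5 → i=1, swap v[1],v[5] → [-6,-11,-2,-4,3,7,8,0,-5]
j=6: v[6]=8 > -5 → no swap
(after j=6) v = [-6,-11,-2,-4,3,7,8,0,-5]

[-6,-11,-2,-4,3,7,8,0,-5]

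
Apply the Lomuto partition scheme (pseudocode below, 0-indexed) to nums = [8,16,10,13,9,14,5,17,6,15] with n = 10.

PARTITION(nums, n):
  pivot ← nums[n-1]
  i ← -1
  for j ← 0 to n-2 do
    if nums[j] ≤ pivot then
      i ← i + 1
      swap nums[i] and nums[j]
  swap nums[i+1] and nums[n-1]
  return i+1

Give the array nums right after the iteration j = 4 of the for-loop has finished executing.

pivot = nums[9] = 15; i = -1
j=0: nums[0]=8 ≤ 15 → i=0, swap nums[0],nums[0] (no change) → [8,16,10,13,9,14,5,17,6,15]
j=1: nums[1]=16 > 15 → no swap
j=2: nums[2]=10 ≤ 15 → i=1, swap nums[1],nums[2] → [8,10,16,13,9,14,5,17,6,15]
j=3: nums[3]=13 ≤ 15 → i=2, swap nums[2],nums[3] → [8,10,13,16,9,14,5,17,6,15]
j=4: nums[4]=9 ≤ 15 → i=3, swap nums[3],nums[4] → [8,10,13,9,16,14,5,17,6,15]
(after j=4) nums = [8,10,13,9,16,14,5,17,6,15]

[8,10,13,9,16,14,5,17,6,15]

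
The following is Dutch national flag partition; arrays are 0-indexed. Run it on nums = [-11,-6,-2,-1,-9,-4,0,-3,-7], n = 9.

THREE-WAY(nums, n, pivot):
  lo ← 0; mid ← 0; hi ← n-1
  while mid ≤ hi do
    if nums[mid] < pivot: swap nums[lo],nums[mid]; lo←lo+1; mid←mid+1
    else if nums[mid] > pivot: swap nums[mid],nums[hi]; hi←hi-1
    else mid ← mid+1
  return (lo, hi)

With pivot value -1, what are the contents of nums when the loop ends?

[-11,-6,-2,-9,-4,-7,-3,-1,0]

pivot = -1; lo=0, mid=0, hi=8
nums[mid]=-11<-1: swap nums[0],nums[0]; lo=1,mid=1 → [-11,-6,-2,-1,-9,-4,0,-3,-7]
nums[mid]=-6<-1: swap nums[1],nums[1]; lo=2,mid=2 → [-11,-6,-2,-1,-9,-4,0,-3,-7]
nums[mid]=-2<-1: swap nums[2],nums[2]; lo=3,mid=3 → [-11,-6,-2,-1,-9,-4,0,-3,-7]
nums[mid]=-1=-1: mid=4
nums[mid]=-9<-1: swap nums[3],nums[4]; lo=4,mid=5 → [-11,-6,-2,-9,-1,-4,0,-3,-7]
nums[mid]=-4<-1: swap nums[4],nums[5]; lo=5,mid=6 → [-11,-6,-2,-9,-4,-1,0,-3,-7]
nums[mid]=0>-1: swap nums[6],nums[8]; hi=7 → [-11,-6,-2,-9,-4,-1,-7,-3,0]
nums[mid]=-7<-1: swap nums[5],nums[6]; lo=6,mid=7 → [-11,-6,-2,-9,-4,-7,-1,-3,0]
nums[mid]=-3<-1: swap nums[6],nums[7]; lo=7,mid=8 → [-11,-6,-2,-9,-4,-7,-3,-1,0]
end: lo=7, hi=7; nums = [-11,-6,-2,-9,-4,-7,-3,-1,0]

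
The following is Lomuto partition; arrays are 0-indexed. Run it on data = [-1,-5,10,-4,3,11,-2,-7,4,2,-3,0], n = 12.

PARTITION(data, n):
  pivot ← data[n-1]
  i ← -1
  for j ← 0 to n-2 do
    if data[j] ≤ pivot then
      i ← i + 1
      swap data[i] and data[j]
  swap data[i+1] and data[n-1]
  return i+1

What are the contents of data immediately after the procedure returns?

pivot = data[11] = 0; i = -1
j=0: data[0]=-1 ≤ 0 → i=0, swap data[0],data[0] (no change) → [-1,-5,10,-4,3,11,-2,-7,4,2,-3,0]
j=1: data[1]=-5 ≤ 0 → i=1, swap data[1],data[1] (no change) → [-1,-5,10,-4,3,11,-2,-7,4,2,-3,0]
j=2: data[2]=10 > 0 → no swap
j=3: data[3]=-4 ≤ 0 → i=2, swap data[2],data[3] → [-1,-5,-4,10,3,11,-2,-7,4,2,-3,0]
j=4: data[4]=3 > 0 → no swap
j=5: data[5]=11 > 0 → no swap
j=6: data[6]=-2 ≤ 0 → i=3, swap data[3],data[6] → [-1,-5,-4,-2,3,11,10,-7,4,2,-3,0]
j=7: data[7]=-7 ≤ 0 → i=4, swap data[4],data[7] → [-1,-5,-4,-2,-7,11,10,3,4,2,-3,0]
j=8: data[8]=4 > 0 → no swap
j=9: data[9]=2 > 0 → no swap
j=10: data[10]=-3 ≤ 0 → i=5, swap data[5],data[10] → [-1,-5,-4,-2,-7,-3,10,3,4,2,11,0]
final swap data[6],data[11] → [-1,-5,-4,-2,-7,-3,0,3,4,2,11,10]; return 6

[-1,-5,-4,-2,-7,-3,0,3,4,2,11,10]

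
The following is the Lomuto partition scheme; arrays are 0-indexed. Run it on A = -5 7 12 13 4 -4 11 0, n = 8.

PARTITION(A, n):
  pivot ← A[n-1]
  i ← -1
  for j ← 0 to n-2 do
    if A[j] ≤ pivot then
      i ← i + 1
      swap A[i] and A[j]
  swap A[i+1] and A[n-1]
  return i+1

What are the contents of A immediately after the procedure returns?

-5 -4 0 13 4 7 11 12

pivot = A[7] = 0; i = -1
j=0: A[0]=-5 ≤ 0 → i=0, swap A[0],A[0] (no change) → -5 7 12 13 4 -4 11 0
j=1: A[1]=7 > 0 → no swap
j=2: A[2]=12 > 0 → no swap
j=3: A[3]=13 > 0 → no swap
j=4: A[4]=4 > 0 → no swap
j=5: A[5]=-4 ≤ 0 → i=1, swap A[1],A[5] → -5 -4 12 13 4 7 11 0
j=6: A[6]=11 > 0 → no swap
final swap A[2],A[7] → -5 -4 0 13 4 7 11 12; return 2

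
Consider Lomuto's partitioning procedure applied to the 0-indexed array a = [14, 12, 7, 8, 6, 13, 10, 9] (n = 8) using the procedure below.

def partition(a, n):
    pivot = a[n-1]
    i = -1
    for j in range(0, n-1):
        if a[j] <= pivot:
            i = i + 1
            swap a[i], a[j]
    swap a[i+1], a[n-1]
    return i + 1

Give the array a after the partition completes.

[7, 8, 6, 9, 14, 13, 10, 12]

pivot=9, i=-1
j=0: 14>9, skip
j=1: 12>9, skip
j=2: 7≤9, i=0, swap(0,2) ⇒ [7, 12, 14, 8, 6, 13, 10, 9]
j=3: 8≤9, i=1, swap(1,3) ⇒ [7, 8, 14, 12, 6, 13, 10, 9]
j=4: 6≤9, i=2, swap(2,4) ⇒ [7, 8, 6, 12, 14, 13, 10, 9]
j=5: 13>9, skip
j=6: 10>9, skip
swap(3,7) ⇒ [7, 8, 6, 9, 14, 13, 10, 12]; return 3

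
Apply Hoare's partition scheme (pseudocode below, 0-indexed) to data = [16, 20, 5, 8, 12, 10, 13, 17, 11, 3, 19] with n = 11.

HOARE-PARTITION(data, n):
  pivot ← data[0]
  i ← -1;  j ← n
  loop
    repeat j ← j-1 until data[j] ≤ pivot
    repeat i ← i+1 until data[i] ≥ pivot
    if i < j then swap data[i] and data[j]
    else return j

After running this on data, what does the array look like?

pivot = data[0] = 16; i = -1, j = 11
j→9 (data[9]=3≤16), i→0 (data[0]=16≥16); i<j, swap → [3, 20, 5, 8, 12, 10, 13, 17, 11, 16, 19]
j→8 (data[8]=11≤16), i→1 (data[1]=20≥16); i<j, swap → [3, 11, 5, 8, 12, 10, 13, 17, 20, 16, 19]
j→6, i→7; i≥j, return j=6. data = [3, 11, 5, 8, 12, 10, 13, 17, 20, 16, 19]

[3, 11, 5, 8, 12, 10, 13, 17, 20, 16, 19]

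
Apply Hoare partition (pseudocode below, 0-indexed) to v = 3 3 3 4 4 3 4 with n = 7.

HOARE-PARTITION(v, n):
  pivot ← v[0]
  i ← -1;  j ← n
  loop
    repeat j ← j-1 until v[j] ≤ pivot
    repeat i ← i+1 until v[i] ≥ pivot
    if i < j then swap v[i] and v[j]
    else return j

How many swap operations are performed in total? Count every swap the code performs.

2

pivot=3
j stops at 5 (3), i stops at 0 (3); swap ⇒ 3 3 3 4 4 3 4
j stops at 2 (3), i stops at 1 (3); swap ⇒ 3 3 3 4 4 3 4
j stops at 1, i stops at 2; i≥j ⇒ return 1. v=3 3 3 4 4 3 4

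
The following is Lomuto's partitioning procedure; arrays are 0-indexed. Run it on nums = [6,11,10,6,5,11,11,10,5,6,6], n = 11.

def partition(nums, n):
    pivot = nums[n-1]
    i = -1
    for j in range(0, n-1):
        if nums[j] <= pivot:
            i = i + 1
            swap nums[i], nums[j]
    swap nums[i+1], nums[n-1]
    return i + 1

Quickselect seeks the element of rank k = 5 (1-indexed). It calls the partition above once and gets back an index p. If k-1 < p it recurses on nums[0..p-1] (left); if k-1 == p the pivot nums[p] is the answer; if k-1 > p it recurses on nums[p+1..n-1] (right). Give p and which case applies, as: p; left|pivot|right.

pivot=6, i=-1
j=0: 6≤6, i=0, swap(0,0) ⇒ [6,11,10,6,5,11,11,10,5,6,6]
j=1: 11>6, skip
j=2: 10>6, skip
j=3: 6≤6, i=1, swap(1,3) ⇒ [6,6,10,11,5,11,11,10,5,6,6]
j=4: 5≤6, i=2, swap(2,4) ⇒ [6,6,5,11,10,11,11,10,5,6,6]
j=5: 11>6, skip
j=6: 11>6, skip
j=7: 10>6, skip
j=8: 5≤6, i=3, swap(3,8) ⇒ [6,6,5,5,10,11,11,10,11,6,6]
j=9: 6≤6, i=4, swap(4,9) ⇒ [6,6,5,5,6,11,11,10,11,10,6]
swap(5,10) ⇒ [6,6,5,5,6,6,11,10,11,10,11]; return 5
p = 5; k-1 = 4 < 5 ⇒ left

5; left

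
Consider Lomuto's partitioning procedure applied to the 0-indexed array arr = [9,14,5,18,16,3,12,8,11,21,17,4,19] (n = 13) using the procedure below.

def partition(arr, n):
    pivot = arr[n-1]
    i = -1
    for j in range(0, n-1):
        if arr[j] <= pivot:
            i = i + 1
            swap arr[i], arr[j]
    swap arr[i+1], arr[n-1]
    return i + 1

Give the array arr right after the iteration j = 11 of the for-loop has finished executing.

[9,14,5,18,16,3,12,8,11,17,4,21,19]

pivot=19, i=-1
j=0: 9≤19, i=0, swap(0,0) ⇒ [9,14,5,18,16,3,12,8,11,21,17,4,19]
j=1: 14≤19, i=1, swap(1,1) ⇒ [9,14,5,18,16,3,12,8,11,21,17,4,19]
j=2: 5≤19, i=2, swap(2,2) ⇒ [9,14,5,18,16,3,12,8,11,21,17,4,19]
j=3: 18≤19, i=3, swap(3,3) ⇒ [9,14,5,18,16,3,12,8,11,21,17,4,19]
j=4: 16≤19, i=4, swap(4,4) ⇒ [9,14,5,18,16,3,12,8,11,21,17,4,19]
j=5: 3≤19, i=5, swap(5,5) ⇒ [9,14,5,18,16,3,12,8,11,21,17,4,19]
j=6: 12≤19, i=6, swap(6,6) ⇒ [9,14,5,18,16,3,12,8,11,21,17,4,19]
j=7: 8≤19, i=7, swap(7,7) ⇒ [9,14,5,18,16,3,12,8,11,21,17,4,19]
j=8: 11≤19, i=8, swap(8,8) ⇒ [9,14,5,18,16,3,12,8,11,21,17,4,19]
j=9: 21>19, skip
j=10: 17≤19, i=9, swap(9,10) ⇒ [9,14,5,18,16,3,12,8,11,17,21,4,19]
j=11: 4≤19, i=10, swap(10,11) ⇒ [9,14,5,18,16,3,12,8,11,17,4,21,19]
(after j=11) arr = [9,14,5,18,16,3,12,8,11,17,4,21,19]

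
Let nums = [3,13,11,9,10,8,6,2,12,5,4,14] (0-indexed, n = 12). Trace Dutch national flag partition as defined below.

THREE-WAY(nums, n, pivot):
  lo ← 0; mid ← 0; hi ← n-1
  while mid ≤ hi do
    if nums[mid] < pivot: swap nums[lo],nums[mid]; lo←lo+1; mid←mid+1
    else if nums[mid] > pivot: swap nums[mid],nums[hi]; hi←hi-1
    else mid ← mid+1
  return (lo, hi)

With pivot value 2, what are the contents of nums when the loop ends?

[2,11,9,10,8,6,13,12,5,4,14,3]

pivot = 2; lo=0, mid=0, hi=11
nums[mid]=3>2: swap nums[0],nums[11]; hi=10 → [14,13,11,9,10,8,6,2,12,5,4,3]
nums[mid]=14>2: swap nums[0],nums[10]; hi=9 → [4,13,11,9,10,8,6,2,12,5,14,3]
nums[mid]=4>2: swap nums[0],nums[9]; hi=8 → [5,13,11,9,10,8,6,2,12,4,14,3]
nums[mid]=5>2: swap nums[0],nums[8]; hi=7 → [12,13,11,9,10,8,6,2,5,4,14,3]
nums[mid]=12>2: swap nums[0],nums[7]; hi=6 → [2,13,11,9,10,8,6,12,5,4,14,3]
nums[mid]=2=2: mid=1
nums[mid]=13>2: swap nums[1],nums[6]; hi=5 → [2,6,11,9,10,8,13,12,5,4,14,3]
nums[mid]=6>2: swap nums[1],nums[5]; hi=4 → [2,8,11,9,10,6,13,12,5,4,14,3]
nums[mid]=8>2: swap nums[1],nums[4]; hi=3 → [2,10,11,9,8,6,13,12,5,4,14,3]
nums[mid]=10>2: swap nums[1],nums[3]; hi=2 → [2,9,11,10,8,6,13,12,5,4,14,3]
nums[mid]=9>2: swap nums[1],nums[2]; hi=1 → [2,11,9,10,8,6,13,12,5,4,14,3]
nums[mid]=11>2: swap nums[1],nums[1]; hi=0 → [2,11,9,10,8,6,13,12,5,4,14,3]
end: lo=0, hi=0; nums = [2,11,9,10,8,6,13,12,5,4,14,3]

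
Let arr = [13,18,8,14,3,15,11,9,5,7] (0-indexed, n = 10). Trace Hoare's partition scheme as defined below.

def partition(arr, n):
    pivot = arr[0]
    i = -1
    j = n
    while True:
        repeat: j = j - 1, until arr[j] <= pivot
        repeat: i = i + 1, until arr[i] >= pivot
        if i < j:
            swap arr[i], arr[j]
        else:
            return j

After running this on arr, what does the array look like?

[7,5,8,9,3,11,15,14,18,13]

pivot = arr[0] = 13; i = -1, j = 10
j→9 (arr[9]=7≤13), i→0 (arr[0]=13≥13); i<j, swap → [7,18,8,14,3,15,11,9,5,13]
j→8 (arr[8]=5≤13), i→1 (arr[1]=18≥13); i<j, swap → [7,5,8,14,3,15,11,9,18,13]
j→7 (arr[7]=9≤13), i→3 (arr[3]=14≥13); i<j, swap → [7,5,8,9,3,15,11,14,18,13]
j→6 (arr[6]=11≤13), i→5 (arr[5]=15≥13); i<j, swap → [7,5,8,9,3,11,15,14,18,13]
j→5, i→6; i≥j, return j=5. arr = [7,5,8,9,3,11,15,14,18,13]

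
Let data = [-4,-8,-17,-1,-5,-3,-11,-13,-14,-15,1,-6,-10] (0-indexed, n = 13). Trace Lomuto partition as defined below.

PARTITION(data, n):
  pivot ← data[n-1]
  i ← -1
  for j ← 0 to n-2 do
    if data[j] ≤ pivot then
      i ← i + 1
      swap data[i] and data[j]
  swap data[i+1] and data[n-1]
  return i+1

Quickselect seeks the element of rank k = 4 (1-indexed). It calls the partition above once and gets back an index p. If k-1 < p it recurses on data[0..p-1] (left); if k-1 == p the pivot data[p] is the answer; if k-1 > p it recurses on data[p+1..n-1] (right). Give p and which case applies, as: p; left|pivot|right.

5; left

pivot = data[12] = -10; i = -1
j=0: data[0]=-4 > -10 → no swap
j=1: data[1]=-8 > -10 → no swap
j=2: data[2]=-17 ≤ -10 → i=0, swap data[0],data[2] → [-17,-8,-4,-1,-5,-3,-11,-13,-14,-15,1,-6,-10]
j=3: data[3]=-1 > -10 → no swap
j=4: data[4]=-5 > -10 → no swap
j=5: data[5]=-3 > -10 → no swap
j=6: data[6]=-11 ≤ -10 → i=1, swap data[1],data[6] → [-17,-11,-4,-1,-5,-3,-8,-13,-14,-15,1,-6,-10]
j=7: data[7]=-13 ≤ -10 → i=2, swap data[2],data[7] → [-17,-11,-13,-1,-5,-3,-8,-4,-14,-15,1,-6,-10]
j=8: data[8]=-14 ≤ -10 → i=3, swap data[3],data[8] → [-17,-11,-13,-14,-5,-3,-8,-4,-1,-15,1,-6,-10]
j=9: data[9]=-15 ≤ -10 → i=4, swap data[4],data[9] → [-17,-11,-13,-14,-15,-3,-8,-4,-1,-5,1,-6,-10]
j=10: data[10]=1 > -10 → no swap
j=11: data[11]=-6 > -10 → no swap
final swap data[5],data[12] → [-17,-11,-13,-14,-15,-10,-8,-4,-1,-5,1,-6,-3]; return 5
p = 5; k-1 = 3 < 5 ⇒ left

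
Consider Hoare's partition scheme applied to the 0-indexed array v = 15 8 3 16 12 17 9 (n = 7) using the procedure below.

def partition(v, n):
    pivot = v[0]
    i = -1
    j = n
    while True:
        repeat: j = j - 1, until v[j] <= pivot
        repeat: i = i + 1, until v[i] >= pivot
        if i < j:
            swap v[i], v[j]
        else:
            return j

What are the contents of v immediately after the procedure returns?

pivot=15
j stops at 6 (9), i stops at 0 (15); swap ⇒ 9 8 3 16 12 17 15
j stops at 4 (12), i stops at 3 (16); swap ⇒ 9 8 3 12 16 17 15
j stops at 3, i stops at 4; i≥j ⇒ return 3. v=9 8 3 12 16 17 15

9 8 3 12 16 17 15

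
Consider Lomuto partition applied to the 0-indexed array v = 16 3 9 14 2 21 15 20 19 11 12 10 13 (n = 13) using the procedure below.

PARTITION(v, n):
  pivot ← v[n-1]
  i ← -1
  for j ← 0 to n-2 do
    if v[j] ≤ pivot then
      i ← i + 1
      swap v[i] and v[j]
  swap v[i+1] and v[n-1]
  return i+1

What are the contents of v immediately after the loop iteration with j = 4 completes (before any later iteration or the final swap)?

3 9 2 14 16 21 15 20 19 11 12 10 13

pivot=13, i=-1
j=0: 16>13, skip
j=1: 3≤13, i=0, swap(0,1) ⇒ 3 16 9 14 2 21 15 20 19 11 12 10 13
j=2: 9≤13, i=1, swap(1,2) ⇒ 3 9 16 14 2 21 15 20 19 11 12 10 13
j=3: 14>13, skip
j=4: 2≤13, i=2, swap(2,4) ⇒ 3 9 2 14 16 21 15 20 19 11 12 10 13
(after j=4) v = 3 9 2 14 16 21 15 20 19 11 12 10 13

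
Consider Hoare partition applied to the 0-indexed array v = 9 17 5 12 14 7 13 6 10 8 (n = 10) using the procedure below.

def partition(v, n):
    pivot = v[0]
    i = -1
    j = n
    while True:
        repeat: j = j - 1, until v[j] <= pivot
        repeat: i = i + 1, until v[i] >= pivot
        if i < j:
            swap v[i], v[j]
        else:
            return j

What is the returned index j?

3

pivot=9
j stops at 9 (8), i stops at 0 (9); swap ⇒ 8 17 5 12 14 7 13 6 10 9
j stops at 7 (6), i stops at 1 (17); swap ⇒ 8 6 5 12 14 7 13 17 10 9
j stops at 5 (7), i stops at 3 (12); swap ⇒ 8 6 5 7 14 12 13 17 10 9
j stops at 3, i stops at 4; i≥j ⇒ return 3. v=8 6 5 7 14 12 13 17 10 9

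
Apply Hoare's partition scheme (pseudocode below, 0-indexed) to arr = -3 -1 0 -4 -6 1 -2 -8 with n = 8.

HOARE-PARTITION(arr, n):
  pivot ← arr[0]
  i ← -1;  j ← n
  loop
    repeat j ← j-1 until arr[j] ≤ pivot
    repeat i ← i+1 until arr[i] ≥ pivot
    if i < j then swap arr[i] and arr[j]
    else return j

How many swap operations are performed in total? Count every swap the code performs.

pivot = arr[0] = -3; i = -1, j = 8
j→7 (arr[7]=-8≤-3), i→0 (arr[0]=-3≥-3); i<j, swap → -8 -1 0 -4 -6 1 -2 -3
j→4 (arr[4]=-6≤-3), i→1 (arr[1]=-1≥-3); i<j, swap → -8 -6 0 -4 -1 1 -2 -3
j→3 (arr[3]=-4≤-3), i→2 (arr[2]=0≥-3); i<j, swap → -8 -6 -4 0 -1 1 -2 -3
j→2, i→3; i≥j, return j=2. arr = -8 -6 -4 0 -1 1 -2 -3

3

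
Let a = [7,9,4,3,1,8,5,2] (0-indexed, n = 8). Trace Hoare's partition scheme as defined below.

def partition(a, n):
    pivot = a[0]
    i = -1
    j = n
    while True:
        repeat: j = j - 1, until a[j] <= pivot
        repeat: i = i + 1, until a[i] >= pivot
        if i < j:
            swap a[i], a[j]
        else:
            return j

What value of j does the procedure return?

pivot=7
j stops at 7 (2), i stops at 0 (7); swap ⇒ [2,9,4,3,1,8,5,7]
j stops at 6 (5), i stops at 1 (9); swap ⇒ [2,5,4,3,1,8,9,7]
j stops at 4, i stops at 5; i≥j ⇒ return 4. a=[2,5,4,3,1,8,9,7]

4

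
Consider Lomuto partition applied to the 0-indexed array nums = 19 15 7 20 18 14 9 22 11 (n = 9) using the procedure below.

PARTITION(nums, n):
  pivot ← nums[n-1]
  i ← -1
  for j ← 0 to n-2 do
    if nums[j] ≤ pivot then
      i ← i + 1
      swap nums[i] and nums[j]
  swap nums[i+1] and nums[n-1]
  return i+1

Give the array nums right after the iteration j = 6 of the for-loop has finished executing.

pivot=11, i=-1
j=0: 19>11, skip
j=1: 15>11, skip
j=2: 7≤11, i=0, swap(0,2) ⇒ 7 15 19 20 18 14 9 22 11
j=3: 20>11, skip
j=4: 18>11, skip
j=5: 14>11, skip
j=6: 9≤11, i=1, swap(1,6) ⇒ 7 9 19 20 18 14 15 22 11
(after j=6) nums = 7 9 19 20 18 14 15 22 11

7 9 19 20 18 14 15 22 11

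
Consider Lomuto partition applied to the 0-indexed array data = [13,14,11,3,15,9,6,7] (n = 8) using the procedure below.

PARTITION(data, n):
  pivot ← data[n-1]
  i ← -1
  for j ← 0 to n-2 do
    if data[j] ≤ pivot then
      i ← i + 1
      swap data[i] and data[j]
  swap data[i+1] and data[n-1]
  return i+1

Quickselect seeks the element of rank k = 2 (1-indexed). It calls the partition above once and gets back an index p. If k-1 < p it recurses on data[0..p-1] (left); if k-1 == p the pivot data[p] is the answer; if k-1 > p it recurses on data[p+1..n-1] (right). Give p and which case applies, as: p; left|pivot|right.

pivot=7, i=-1
j=0: 13>7, skip
j=1: 14>7, skip
j=2: 11>7, skip
j=3: 3≤7, i=0, swap(0,3) ⇒ [3,14,11,13,15,9,6,7]
j=4: 15>7, skip
j=5: 9>7, skip
j=6: 6≤7, i=1, swap(1,6) ⇒ [3,6,11,13,15,9,14,7]
swap(2,7) ⇒ [3,6,7,13,15,9,14,11]; return 2
p = 2; k-1 = 1 < 2 ⇒ left

2; left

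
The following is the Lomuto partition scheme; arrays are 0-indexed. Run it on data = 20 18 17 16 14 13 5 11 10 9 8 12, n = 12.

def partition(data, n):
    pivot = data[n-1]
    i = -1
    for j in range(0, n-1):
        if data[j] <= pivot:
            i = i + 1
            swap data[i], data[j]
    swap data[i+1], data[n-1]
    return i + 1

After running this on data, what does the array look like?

5 11 10 9 8 12 20 18 17 16 14 13

pivot=12, i=-1
j=0: 20>12, skip
j=1: 18>12, skip
j=2: 17>12, skip
j=3: 16>12, skip
j=4: 14>12, skip
j=5: 13>12, skip
j=6: 5≤12, i=0, swap(0,6) ⇒ 5 18 17 16 14 13 20 11 10 9 8 12
j=7: 11≤12, i=1, swap(1,7) ⇒ 5 11 17 16 14 13 20 18 10 9 8 12
j=8: 10≤12, i=2, swap(2,8) ⇒ 5 11 10 16 14 13 20 18 17 9 8 12
j=9: 9≤12, i=3, swap(3,9) ⇒ 5 11 10 9 14 13 20 18 17 16 8 12
j=10: 8≤12, i=4, swap(4,10) ⇒ 5 11 10 9 8 13 20 18 17 16 14 12
swap(5,11) ⇒ 5 11 10 9 8 12 20 18 17 16 14 13; return 5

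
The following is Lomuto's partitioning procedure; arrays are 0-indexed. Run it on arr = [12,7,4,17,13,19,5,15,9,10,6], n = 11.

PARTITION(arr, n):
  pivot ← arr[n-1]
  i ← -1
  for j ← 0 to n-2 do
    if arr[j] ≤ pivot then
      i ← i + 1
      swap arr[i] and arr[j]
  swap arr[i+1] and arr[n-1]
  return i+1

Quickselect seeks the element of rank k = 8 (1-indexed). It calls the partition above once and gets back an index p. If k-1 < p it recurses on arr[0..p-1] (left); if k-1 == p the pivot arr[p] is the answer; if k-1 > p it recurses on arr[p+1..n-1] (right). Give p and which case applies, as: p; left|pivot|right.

2; right

pivot = arr[10] = 6; i = -1
j=0: arr[0]=12 > 6 → no swap
j=1: arr[1]=7 > 6 → no swap
j=2: arr[2]=4 ≤ 6 → i=0, swap arr[0],arr[2] → [4,7,12,17,13,19,5,15,9,10,6]
j=3: arr[3]=17 > 6 → no swap
j=4: arr[4]=13 > 6 → no swap
j=5: arr[5]=19 > 6 → no swap
j=6: arr[6]=5 ≤ 6 → i=1, swap arr[1],arr[6] → [4,5,12,17,13,19,7,15,9,10,6]
j=7: arr[7]=15 > 6 → no swap
j=8: arr[8]=9 > 6 → no swap
j=9: arr[9]=10 > 6 → no swap
final swap arr[2],arr[10] → [4,5,6,17,13,19,7,15,9,10,12]; return 2
p = 2; k-1 = 7 > 2 ⇒ right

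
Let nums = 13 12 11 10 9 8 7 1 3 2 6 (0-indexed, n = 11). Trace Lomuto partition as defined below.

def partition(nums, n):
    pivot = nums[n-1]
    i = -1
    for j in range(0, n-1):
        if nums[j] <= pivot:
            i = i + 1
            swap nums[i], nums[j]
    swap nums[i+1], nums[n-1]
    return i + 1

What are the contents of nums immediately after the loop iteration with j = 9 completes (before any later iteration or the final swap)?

pivot = nums[10] = 6; i = -1
j=0: nums[0]=13 > 6 → no swap
j=1: nums[1]=12 > 6 → no swap
j=2: nums[2]=11 > 6 → no swap
j=3: nums[3]=10 > 6 → no swap
j=4: nums[4]=9 > 6 → no swap
j=5: nums[5]=8 > 6 → no swap
j=6: nums[6]=7 > 6 → no swap
j=7: nums[7]=1 ≤ 6 → i=0, swap nums[0],nums[7] → 1 12 11 10 9 8 7 13 3 2 6
j=8: nums[8]=3 ≤ 6 → i=1, swap nums[1],nums[8] → 1 3 11 10 9 8 7 13 12 2 6
j=9: nums[9]=2 ≤ 6 → i=2, swap nums[2],nums[9] → 1 3 2 10 9 8 7 13 12 11 6
(after j=9) nums = 1 3 2 10 9 8 7 13 12 11 6

1 3 2 10 9 8 7 13 12 11 6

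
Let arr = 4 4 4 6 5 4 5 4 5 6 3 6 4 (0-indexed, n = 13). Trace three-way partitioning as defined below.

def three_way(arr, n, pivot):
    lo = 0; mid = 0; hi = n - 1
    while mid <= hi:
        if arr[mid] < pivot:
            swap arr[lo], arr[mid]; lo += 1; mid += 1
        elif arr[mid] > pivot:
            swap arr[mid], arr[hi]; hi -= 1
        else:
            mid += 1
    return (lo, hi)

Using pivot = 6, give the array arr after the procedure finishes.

4 4 4 5 4 5 4 5 3 4 6 6 6

pivot = 6; lo=0, mid=0, hi=12
arr[mid]=4<6: swap arr[0],arr[0]; lo=1,mid=1 → 4 4 4 6 5 4 5 4 5 6 3 6 4
arr[mid]=4<6: swap arr[1],arr[1]; lo=2,mid=2 → 4 4 4 6 5 4 5 4 5 6 3 6 4
arr[mid]=4<6: swap arr[2],arr[2]; lo=3,mid=3 → 4 4 4 6 5 4 5 4 5 6 3 6 4
arr[mid]=6=6: mid=4
arr[mid]=5<6: swap arr[3],arr[4]; lo=4,mid=5 → 4 4 4 5 6 4 5 4 5 6 3 6 4
arr[mid]=4<6: swap arr[4],arr[5]; lo=5,mid=6 → 4 4 4 5 4 6 5 4 5 6 3 6 4
arr[mid]=5<6: swap arr[5],arr[6]; lo=6,mid=7 → 4 4 4 5 4 5 6 4 5 6 3 6 4
arr[mid]=4<6: swap arr[6],arr[7]; lo=7,mid=8 → 4 4 4 5 4 5 4 6 5 6 3 6 4
arr[mid]=5<6: swap arr[7],arr[8]; lo=8,mid=9 → 4 4 4 5 4 5 4 5 6 6 3 6 4
arr[mid]=6=6: mid=10
arr[mid]=3<6: swap arr[8],arr[10]; lo=9,mid=11 → 4 4 4 5 4 5 4 5 3 6 6 6 4
arr[mid]=6=6: mid=12
arr[mid]=4<6: swap arr[9],arr[12]; lo=10,mid=13 → 4 4 4 5 4 5 4 5 3 4 6 6 6
end: lo=10, hi=12; arr = 4 4 4 5 4 5 4 5 3 4 6 6 6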